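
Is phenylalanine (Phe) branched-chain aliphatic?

No

Valine (V), leucine (L), and isoleucine (I) are the branched-chain amino acids.
Phenylalanine is not in this group.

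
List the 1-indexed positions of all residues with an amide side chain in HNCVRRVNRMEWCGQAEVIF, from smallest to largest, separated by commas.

Only N (asparagine) and Q (glutamine) carry a side-chain carboxamide.
Matching residues: N2, N8, Q15.

2, 8, 15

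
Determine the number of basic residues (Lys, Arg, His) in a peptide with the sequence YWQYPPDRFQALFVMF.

1

Matching residues: R8.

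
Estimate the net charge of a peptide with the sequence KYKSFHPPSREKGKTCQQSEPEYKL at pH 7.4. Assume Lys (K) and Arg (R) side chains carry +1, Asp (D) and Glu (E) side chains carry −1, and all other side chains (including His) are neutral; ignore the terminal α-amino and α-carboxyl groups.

+3

Positive (K, R): K1, K3, R10, K12, K14, K24 → +6.
Negative (D, E): E11, E20, E22 → −3.
Net charge = (+6) + (−3) = +3.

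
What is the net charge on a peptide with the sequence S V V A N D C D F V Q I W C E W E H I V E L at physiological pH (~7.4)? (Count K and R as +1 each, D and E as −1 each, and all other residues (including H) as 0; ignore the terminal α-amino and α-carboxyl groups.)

Positive (K, R): none → +0.
Negative (D, E): D6, D8, E15, E17, E21 → −5.
Net charge = (+0) + (−5) = −5.

-5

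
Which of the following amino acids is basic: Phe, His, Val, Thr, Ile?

His

Lysine (K), arginine (R), and histidine (H) have basic, nitrogen-containing side chains.
Of the listed options, only His belongs to this group.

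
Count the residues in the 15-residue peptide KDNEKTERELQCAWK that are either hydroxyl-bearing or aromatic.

2

Hydroxyl-bearing: S, T, Y. Aromatic: F, W, Y.
Hydroxyl-bearing residues here: T6 (1).
Aromatic residues here: W14 (1).
(Y belongs to both groups, but none appear in this sequence.) Total = 1 + 1 = 2.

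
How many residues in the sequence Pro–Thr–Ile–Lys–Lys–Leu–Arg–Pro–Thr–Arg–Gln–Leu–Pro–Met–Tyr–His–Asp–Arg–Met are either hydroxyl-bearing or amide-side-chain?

4

Hydroxyl-bearing: S, T, Y. Amide-side-chain: N, Q.
Hydroxyl-bearing residues here: Thr2, Thr9, Tyr15 (3).
Amide-side-chain residues here: Gln11 (1).
The two groups share no amino acid, so total = 3 + 1 = 4.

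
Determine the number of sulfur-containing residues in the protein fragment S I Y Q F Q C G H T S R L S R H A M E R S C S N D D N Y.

3

Only Cys (C) and Met (M) have a sulfur atom in the side chain.
Matching residues: C7, M18, C22.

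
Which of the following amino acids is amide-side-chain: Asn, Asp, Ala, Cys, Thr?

Asn

Asparagine (N) and glutamine (Q) have uncharged amide side chains.
Of the listed options, only Asn belongs to this group.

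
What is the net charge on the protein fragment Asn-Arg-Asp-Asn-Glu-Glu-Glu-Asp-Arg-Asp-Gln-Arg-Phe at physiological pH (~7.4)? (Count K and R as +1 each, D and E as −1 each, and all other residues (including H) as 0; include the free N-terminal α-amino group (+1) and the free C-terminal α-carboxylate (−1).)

-3

Positive (K, R): Arg2, Arg9, Arg12 → +3.
Negative (D, E): Asp3, Glu5, Glu6, Glu7, Asp8, Asp10 → −6.
The N-terminus (+1) and C-terminus (−1) cancel.
Net charge = (+3) + (−6) = −3.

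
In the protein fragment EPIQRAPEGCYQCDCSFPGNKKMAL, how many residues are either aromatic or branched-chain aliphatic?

4

Aromatic: F, W, Y. Branched-chain aliphatic: I, L, V.
Aromatic residues here: Y11, F17 (2).
Branched-chain aliphatic residues here: I3, L25 (2).
The two groups share no amino acid, so total = 2 + 2 = 4.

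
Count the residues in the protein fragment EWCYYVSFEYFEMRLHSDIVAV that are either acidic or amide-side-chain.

4

Acidic: D, E. Amide-side-chain: N, Q.
Acidic residues here: E1, E9, E12, D18 (4).
Amide-side-chain residues here: none (0).
The two groups share no amino acid, so total = 4 + 0 = 4.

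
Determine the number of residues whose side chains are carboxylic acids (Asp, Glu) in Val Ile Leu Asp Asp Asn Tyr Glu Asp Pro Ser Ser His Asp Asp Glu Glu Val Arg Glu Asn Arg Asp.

10

Matching residues: Asp4, Asp5, Glu8, Asp9, Asp14, Asp15, Glu16, Glu17, Glu20, Asp23.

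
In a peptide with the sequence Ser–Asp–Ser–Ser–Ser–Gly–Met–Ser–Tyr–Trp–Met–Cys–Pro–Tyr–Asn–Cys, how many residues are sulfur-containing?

4

Cysteine (C, thiol) and methionine (M, thioether) are the two sulfur-containing amino acids.
Matching residues: Met7, Met11, Cys12, Cys16.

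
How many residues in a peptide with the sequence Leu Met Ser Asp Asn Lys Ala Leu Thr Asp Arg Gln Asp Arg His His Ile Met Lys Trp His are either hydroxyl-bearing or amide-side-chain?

Hydroxyl-bearing: S, T, Y. Amide-side-chain: N, Q.
Hydroxyl-bearing residues here: Ser3, Thr9 (2).
Amide-side-chain residues here: Asn5, Gln12 (2).
The two groups share no amino acid, so total = 2 + 2 = 4.

4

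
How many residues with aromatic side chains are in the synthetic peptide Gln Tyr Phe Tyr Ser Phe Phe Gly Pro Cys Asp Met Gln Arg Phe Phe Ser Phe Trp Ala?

F, W, and Y each carry an aromatic ring on the side chain.
Matching residues: Tyr2, Phe3, Tyr4, Phe6, Phe7, Phe15, Phe16, Phe18, Trp19.

9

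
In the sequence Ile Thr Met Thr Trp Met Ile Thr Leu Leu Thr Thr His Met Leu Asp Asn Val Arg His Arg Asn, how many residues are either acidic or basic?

5

Acidic: D, E. Basic: H, K, R.
Acidic residues here: Asp16 (1).
Basic residues here: His13, Arg19, His20, Arg21 (4).
The two groups share no amino acid, so total = 1 + 4 = 5.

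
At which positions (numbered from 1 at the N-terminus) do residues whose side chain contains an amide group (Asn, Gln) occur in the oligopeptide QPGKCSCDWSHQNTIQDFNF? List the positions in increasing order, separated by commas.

1, 12, 13, 16, 19

Matching residues: Q1, Q12, N13, Q16, N19.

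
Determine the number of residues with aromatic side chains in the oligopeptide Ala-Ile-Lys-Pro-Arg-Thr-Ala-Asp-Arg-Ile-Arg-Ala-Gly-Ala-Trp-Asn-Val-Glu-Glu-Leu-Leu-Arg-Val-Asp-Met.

1

F, W, and Y each carry an aromatic ring on the side chain.
Matching residues: Trp15.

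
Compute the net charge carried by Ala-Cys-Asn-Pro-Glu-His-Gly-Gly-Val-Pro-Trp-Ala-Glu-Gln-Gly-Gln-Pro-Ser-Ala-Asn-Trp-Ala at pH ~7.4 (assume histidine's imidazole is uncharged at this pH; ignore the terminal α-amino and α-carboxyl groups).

At pH ~7.4 the Lys and Arg side chains are protonated (+1), the Asp and Glu side chains are deprotonated (−1), and with His taken as neutral all other side chains carry no charge.
Positive (K, R): none → +0.
Negative (D, E): Glu5, Glu13 → −2.
Net charge = (+0) + (−2) = −2.

-2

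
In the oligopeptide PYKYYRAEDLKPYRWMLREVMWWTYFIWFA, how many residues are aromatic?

11

Phenylalanine (F), tryptophan (W), and tyrosine (Y) have aromatic ring side chains.
Matching residues: Y2, Y4, Y5, Y13, W15, W22, W23, Y25, F26, W28, F29.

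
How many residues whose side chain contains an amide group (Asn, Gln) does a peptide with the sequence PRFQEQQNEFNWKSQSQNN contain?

Matching residues: Q4, Q6, Q7, N8, N11, Q15, Q17, N18, N19.

9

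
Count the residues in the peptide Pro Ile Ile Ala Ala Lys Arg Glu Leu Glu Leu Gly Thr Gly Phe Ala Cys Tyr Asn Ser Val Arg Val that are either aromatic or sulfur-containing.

Aromatic: F, W, Y. Sulfur-containing: C, M.
Aromatic residues here: Phe15, Tyr18 (2).
Sulfur-containing residues here: Cys17 (1).
The two groups share no amino acid, so total = 2 + 1 = 3.

3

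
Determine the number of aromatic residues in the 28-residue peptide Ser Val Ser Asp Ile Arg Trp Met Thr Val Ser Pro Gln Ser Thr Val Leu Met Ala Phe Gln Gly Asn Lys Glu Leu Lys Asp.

2

F, W, and Y each carry an aromatic ring on the side chain.
Matching residues: Trp7, Phe20.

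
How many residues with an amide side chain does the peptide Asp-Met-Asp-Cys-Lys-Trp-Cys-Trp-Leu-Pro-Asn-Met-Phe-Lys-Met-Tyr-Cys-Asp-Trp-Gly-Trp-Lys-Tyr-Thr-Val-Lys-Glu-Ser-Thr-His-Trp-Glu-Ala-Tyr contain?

1

The amide-side-chain residues are Asn (N) and Gln (Q).
Matching residues: Asn11.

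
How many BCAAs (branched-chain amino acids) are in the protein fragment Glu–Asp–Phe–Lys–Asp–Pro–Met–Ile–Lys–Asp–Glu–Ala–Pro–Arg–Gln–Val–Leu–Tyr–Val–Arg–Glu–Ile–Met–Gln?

5

The BCAAs are Val, Leu, and Ile — aliphatic side chains with a branch point.
Matching residues: Ile8, Val16, Leu17, Val19, Ile22.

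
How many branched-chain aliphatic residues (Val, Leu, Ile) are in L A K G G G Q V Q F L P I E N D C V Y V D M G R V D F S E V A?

Matching residues: L1, V8, L11, I13, V18, V20, V25, V30.

8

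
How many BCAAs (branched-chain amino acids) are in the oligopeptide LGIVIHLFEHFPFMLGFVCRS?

7

V, L, and I make up the branched-chain aliphatic group.
Matching residues: L1, I3, V4, I5, L7, L15, V18.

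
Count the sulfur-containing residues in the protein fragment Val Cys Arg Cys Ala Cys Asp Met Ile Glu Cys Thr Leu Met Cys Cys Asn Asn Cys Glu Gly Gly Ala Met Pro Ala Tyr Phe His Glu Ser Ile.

10

Only Cys (C) and Met (M) have a sulfur atom in the side chain.
Matching residues: Cys2, Cys4, Cys6, Met8, Cys11, Met14, Cys15, Cys16, Cys19, Met24.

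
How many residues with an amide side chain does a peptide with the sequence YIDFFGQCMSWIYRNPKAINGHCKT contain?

The amide-side-chain residues are Asn (N) and Gln (Q).
Matching residues: Q7, N15, N20.

3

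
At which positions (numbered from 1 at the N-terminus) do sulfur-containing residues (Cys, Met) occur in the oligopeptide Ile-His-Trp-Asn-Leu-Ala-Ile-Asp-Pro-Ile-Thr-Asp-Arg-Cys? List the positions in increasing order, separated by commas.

Matching residues: Cys14.

14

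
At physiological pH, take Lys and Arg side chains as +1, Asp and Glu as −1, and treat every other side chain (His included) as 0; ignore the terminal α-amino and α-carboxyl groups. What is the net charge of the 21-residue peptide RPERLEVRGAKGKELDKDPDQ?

0

Positive (K, R): R1, R4, R8, K11, K13, K17 → +6.
Negative (D, E): E3, E6, E14, D16, D18, D20 → −6.
Net charge = (+6) + (−6) = 0.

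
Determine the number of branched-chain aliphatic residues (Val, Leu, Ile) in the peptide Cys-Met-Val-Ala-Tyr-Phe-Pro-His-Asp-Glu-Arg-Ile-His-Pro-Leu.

3

Matching residues: Val3, Ile12, Leu15.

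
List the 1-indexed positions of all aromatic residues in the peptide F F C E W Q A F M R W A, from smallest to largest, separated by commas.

The aromatic amino acids are Phe (F, benzyl), Trp (W, indole), and Tyr (Y, phenol).
Matching residues: F1, F2, W5, F8, W11.

1, 2, 5, 8, 11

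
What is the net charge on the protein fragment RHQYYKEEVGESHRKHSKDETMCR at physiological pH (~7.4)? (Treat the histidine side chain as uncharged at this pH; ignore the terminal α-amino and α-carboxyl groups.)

Near pH 7.4, K and R contribute +1 each, D and E contribute −1 each, and every other side chain (His included, as stated) is uncharged.
Positive (K, R): R1, K6, R14, K15, K18, R24 → +6.
Negative (D, E): E7, E8, E11, D19, E20 → −5.
Net charge = (+6) + (−5) = +1.

+1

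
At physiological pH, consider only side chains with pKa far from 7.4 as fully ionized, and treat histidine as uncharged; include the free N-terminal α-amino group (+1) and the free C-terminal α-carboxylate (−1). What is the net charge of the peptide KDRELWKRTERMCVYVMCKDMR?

At pH ~7.4 the Lys and Arg side chains are protonated (+1), the Asp and Glu side chains are deprotonated (−1), and with His taken as neutral all other side chains carry no charge.
Positive (K, R): K1, R3, K7, R8, R11, K19, R22 → +7.
Negative (D, E): D2, E4, E10, D20 → −4.
The N-terminus (+1) and C-terminus (−1) cancel.
Net charge = (+7) + (−4) = +3.

+3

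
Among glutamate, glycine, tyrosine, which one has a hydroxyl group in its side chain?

The –OH-bearing residues are Ser, Thr (aliphatic alcohols), and Tyr (phenol).
Of the listed options, only tyrosine belongs to this group.

tyrosine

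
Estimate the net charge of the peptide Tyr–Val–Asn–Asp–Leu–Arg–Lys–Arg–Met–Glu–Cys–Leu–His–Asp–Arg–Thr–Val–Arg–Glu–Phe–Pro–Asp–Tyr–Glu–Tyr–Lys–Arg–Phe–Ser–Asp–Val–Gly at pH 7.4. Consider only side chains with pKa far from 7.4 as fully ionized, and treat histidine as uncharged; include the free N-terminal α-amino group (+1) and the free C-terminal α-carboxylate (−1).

0

The side chains ionized at physiological pH are Lys/Arg (+1) and Asp/Glu (−1); with His treated as neutral, nothing else contributes.
Positive (K, R): Arg6, Lys7, Arg8, Arg15, Arg18, Lys26, Arg27 → +7.
Negative (D, E): Asp4, Glu10, Asp14, Glu19, Asp22, Glu24, Asp30 → −7.
The N-terminus (+1) and C-terminus (−1) cancel.
Net charge = (+7) + (−7) = 0.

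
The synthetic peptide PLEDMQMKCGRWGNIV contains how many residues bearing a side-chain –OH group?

0

Serine (S), threonine (T), and tyrosine (Y) each carry a hydroxyl group on the side chain.
None of the 16 residues belong to this group.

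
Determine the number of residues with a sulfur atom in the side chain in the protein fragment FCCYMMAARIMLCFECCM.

9

Cysteine (C, thiol) and methionine (M, thioether) are the two sulfur-containing amino acids.
Matching residues: C2, C3, M5, M6, M11, C13, C16, C17, M18.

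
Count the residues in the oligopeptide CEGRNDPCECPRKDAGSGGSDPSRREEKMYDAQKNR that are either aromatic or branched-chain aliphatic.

Aromatic: F, W, Y. Branched-chain aliphatic: I, L, V.
Aromatic residues here: Y30 (1).
Branched-chain aliphatic residues here: none (0).
The two groups share no amino acid, so total = 1 + 0 = 1.

1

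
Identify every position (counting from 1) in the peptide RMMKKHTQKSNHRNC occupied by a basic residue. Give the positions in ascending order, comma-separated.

1, 4, 5, 6, 9, 12, 13

Lysine (K), arginine (R), and histidine (H) have basic, nitrogen-containing side chains.
Matching residues: R1, K4, K5, H6, K9, H12, R13.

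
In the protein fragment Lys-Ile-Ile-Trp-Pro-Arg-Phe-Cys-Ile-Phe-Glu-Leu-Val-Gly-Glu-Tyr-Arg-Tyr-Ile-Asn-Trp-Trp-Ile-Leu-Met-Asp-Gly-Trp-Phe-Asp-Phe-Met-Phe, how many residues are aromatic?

F, W, and Y each carry an aromatic ring on the side chain.
Matching residues: Trp4, Phe7, Phe10, Tyr16, Tyr18, Trp21, Trp22, Trp28, Phe29, Phe31, Phe33.

11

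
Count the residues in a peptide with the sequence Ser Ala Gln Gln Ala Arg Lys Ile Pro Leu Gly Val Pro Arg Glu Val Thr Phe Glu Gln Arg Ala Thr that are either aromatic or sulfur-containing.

1

Aromatic: F, W, Y. Sulfur-containing: C, M.
Aromatic residues here: Phe18 (1).
Sulfur-containing residues here: none (0).
The two groups share no amino acid, so total = 1 + 0 = 1.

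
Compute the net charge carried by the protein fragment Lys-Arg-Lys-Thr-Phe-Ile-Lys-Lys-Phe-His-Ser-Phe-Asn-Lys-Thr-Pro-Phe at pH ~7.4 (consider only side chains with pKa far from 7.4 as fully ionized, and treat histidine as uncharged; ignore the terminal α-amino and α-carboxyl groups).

+6

The side chains ionized at physiological pH are Lys/Arg (+1) and Asp/Glu (−1); with His treated as neutral, nothing else contributes.
Positive (K, R): Lys1, Arg2, Lys3, Lys7, Lys8, Lys14 → +6.
Negative (D, E): none → −0.
Net charge = (+6) + (−0) = +6.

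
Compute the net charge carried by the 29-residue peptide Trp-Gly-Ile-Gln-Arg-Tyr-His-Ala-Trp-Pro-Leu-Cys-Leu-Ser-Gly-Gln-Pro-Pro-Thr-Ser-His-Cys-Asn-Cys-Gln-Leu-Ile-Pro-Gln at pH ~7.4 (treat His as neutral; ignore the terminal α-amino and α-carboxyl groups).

Near pH 7.4, K and R contribute +1 each, D and E contribute −1 each, and every other side chain (His included, as stated) is uncharged.
Positive (K, R): Arg5 → +1.
Negative (D, E): none → −0.
Net charge = (+1) + (−0) = +1.

+1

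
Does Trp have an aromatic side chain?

F, W, and Y each carry an aromatic ring on the side chain.
Tryptophan is in this group.

Yes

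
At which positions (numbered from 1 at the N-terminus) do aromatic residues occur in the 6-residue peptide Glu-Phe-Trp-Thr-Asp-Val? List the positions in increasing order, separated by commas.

2, 3

F, W, and Y each carry an aromatic ring on the side chain.
Matching residues: Phe2, Trp3.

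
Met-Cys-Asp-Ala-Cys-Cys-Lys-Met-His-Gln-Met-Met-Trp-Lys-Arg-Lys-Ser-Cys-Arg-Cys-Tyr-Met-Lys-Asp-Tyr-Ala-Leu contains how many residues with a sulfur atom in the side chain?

10

The sulfur-bearing residues are cysteine (–SH) and methionine (–S–CH₃).
Matching residues: Met1, Cys2, Cys5, Cys6, Met8, Met11, Met12, Cys18, Cys20, Met22.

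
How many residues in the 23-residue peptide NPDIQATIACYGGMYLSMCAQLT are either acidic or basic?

Acidic: D, E. Basic: H, K, R.
Acidic residues here: D3 (1).
Basic residues here: none (0).
The two groups share no amino acid, so total = 1 + 0 = 1.

1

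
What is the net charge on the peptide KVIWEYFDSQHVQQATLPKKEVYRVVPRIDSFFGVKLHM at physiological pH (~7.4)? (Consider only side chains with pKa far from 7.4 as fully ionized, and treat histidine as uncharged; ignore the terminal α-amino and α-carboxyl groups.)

The side chains ionized at physiological pH are Lys/Arg (+1) and Asp/Glu (−1); with His treated as neutral, nothing else contributes.
Positive (K, R): K1, K19, K20, R24, R28, K36 → +6.
Negative (D, E): E5, D8, E21, D30 → −4.
Net charge = (+6) + (−4) = +2.

+2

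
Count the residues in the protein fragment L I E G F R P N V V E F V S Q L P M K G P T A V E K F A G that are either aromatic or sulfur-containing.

Aromatic: F, W, Y. Sulfur-containing: C, M.
Aromatic residues here: F5, F12, F27 (3).
Sulfur-containing residues here: M18 (1).
The two groups share no amino acid, so total = 3 + 1 = 4.

4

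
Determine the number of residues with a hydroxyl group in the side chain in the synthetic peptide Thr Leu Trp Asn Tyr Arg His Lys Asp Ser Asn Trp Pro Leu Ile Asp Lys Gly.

The –OH-bearing residues are Ser, Thr (aliphatic alcohols), and Tyr (phenol).
Matching residues: Thr1, Tyr5, Ser10.

3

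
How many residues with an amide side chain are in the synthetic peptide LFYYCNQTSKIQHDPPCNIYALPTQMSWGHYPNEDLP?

6

Only N (asparagine) and Q (glutamine) carry a side-chain carboxamide.
Matching residues: N6, Q7, Q12, N18, Q25, N33.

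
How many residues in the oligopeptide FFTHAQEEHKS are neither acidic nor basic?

6

Acidic: D, E. Basic: K, R, H. All other residues are neither.
Matching residues: F1, F2, T3, A5, Q6, S11.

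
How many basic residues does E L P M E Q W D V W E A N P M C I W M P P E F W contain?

K, R, and H are the three residues with basic side chains (ε-amine, guanidinium, and imidazole respectively).
None of the 24 residues belong to this group.

0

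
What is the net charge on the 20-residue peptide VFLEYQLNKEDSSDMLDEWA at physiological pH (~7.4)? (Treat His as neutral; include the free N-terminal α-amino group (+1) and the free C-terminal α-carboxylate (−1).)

-5

The side chains ionized at physiological pH are Lys/Arg (+1) and Asp/Glu (−1); with His treated as neutral, nothing else contributes.
Positive (K, R): K9 → +1.
Negative (D, E): E4, E10, D11, D14, D17, E18 → −6.
The N-terminus (+1) and C-terminus (−1) cancel.
Net charge = (+1) + (−6) = −5.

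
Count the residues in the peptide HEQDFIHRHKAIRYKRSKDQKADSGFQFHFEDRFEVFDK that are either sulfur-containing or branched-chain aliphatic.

3

Sulfur-containing: C, M. Branched-chain aliphatic: I, L, V.
Sulfur-containing residues here: none (0).
Branched-chain aliphatic residues here: I6, I12, V36 (3).
The two groups share no amino acid, so total = 0 + 3 = 3.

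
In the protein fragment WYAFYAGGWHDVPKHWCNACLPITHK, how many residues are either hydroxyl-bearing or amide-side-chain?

Hydroxyl-bearing: S, T, Y. Amide-side-chain: N, Q.
Hydroxyl-bearing residues here: Y2, Y5, T24 (3).
Amide-side-chain residues here: N18 (1).
The two groups share no amino acid, so total = 3 + 1 = 4.

4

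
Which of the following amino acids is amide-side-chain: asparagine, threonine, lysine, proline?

asparagine

Only N (asparagine) and Q (glutamine) carry a side-chain carboxamide.
Of the listed options, only asparagine belongs to this group.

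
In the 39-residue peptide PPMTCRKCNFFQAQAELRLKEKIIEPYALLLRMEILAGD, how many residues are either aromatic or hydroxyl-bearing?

4

Aromatic: F, W, Y. Hydroxyl-bearing: S, T, Y.
Aromatic residues here: F10, F11, Y27 (3).
Hydroxyl-bearing residues here: T4, Y27 (2).
Y is in both groups, so the 1 Y residue must not be double-counted.
Total = 3 + 2 − 1 = 4.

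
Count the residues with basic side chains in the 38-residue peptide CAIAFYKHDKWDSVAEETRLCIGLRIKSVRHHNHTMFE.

10

K, R, and H are the three residues with basic side chains (ε-amine, guanidinium, and imidazole respectively).
Matching residues: K7, H8, K10, R19, R25, K27, R30, H31, H32, H34.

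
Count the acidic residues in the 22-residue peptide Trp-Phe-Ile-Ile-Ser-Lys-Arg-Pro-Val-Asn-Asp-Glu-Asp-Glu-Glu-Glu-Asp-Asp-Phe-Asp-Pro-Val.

Only D (aspartate) and E (glutamate) carry a side-chain carboxylic acid.
Matching residues: Asp11, Glu12, Asp13, Glu14, Glu15, Glu16, Asp17, Asp18, Asp20.

9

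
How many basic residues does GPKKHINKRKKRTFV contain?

K, R, and H are the three residues with basic side chains (ε-amine, guanidinium, and imidazole respectively).
Matching residues: K3, K4, H5, K8, R9, K10, K11, R12.

8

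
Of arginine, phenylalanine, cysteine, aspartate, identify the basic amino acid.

K, R, and H are the three residues with basic side chains (ε-amine, guanidinium, and imidazole respectively).
Of the listed options, only arginine belongs to this group.

arginine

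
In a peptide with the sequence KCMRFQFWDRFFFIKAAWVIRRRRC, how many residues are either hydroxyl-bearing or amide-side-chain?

1

Hydroxyl-bearing: S, T, Y. Amide-side-chain: N, Q.
Hydroxyl-bearing residues here: none (0).
Amide-side-chain residues here: Q6 (1).
The two groups share no amino acid, so total = 0 + 1 = 1.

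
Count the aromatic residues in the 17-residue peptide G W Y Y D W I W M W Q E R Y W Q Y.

9

Phenylalanine (F), tryptophan (W), and tyrosine (Y) have aromatic ring side chains.
Matching residues: W2, Y3, Y4, W6, W8, W10, Y14, W15, Y17.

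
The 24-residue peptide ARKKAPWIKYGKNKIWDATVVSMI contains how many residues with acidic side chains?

1

Aspartate (D) and glutamate (E) have carboxylic-acid side chains and are the acidic amino acids.
Matching residues: D17.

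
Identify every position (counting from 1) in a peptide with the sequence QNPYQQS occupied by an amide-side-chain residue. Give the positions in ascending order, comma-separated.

Matching residues: Q1, N2, Q5, Q6.

1, 2, 5, 6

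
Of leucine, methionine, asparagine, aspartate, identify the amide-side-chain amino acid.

asparagine

Asparagine (N) and glutamine (Q) have uncharged amide side chains.
Of the listed options, only asparagine belongs to this group.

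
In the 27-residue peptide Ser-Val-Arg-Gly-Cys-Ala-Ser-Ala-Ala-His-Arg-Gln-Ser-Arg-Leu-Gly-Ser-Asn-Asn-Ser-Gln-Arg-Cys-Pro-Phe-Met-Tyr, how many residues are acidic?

0

Aspartate (D) and glutamate (E) have carboxylic-acid side chains and are the acidic amino acids.
None of the 27 residues belong to this group.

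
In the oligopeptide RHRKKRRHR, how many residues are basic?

Lysine (K), arginine (R), and histidine (H) have basic, nitrogen-containing side chains.
Matching residues: R1, H2, R3, K4, K5, R6, R7, H8, R9.

9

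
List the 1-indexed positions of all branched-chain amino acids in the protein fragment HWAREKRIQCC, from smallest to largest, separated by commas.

8

V, L, and I make up the branched-chain aliphatic group.
Matching residues: I8.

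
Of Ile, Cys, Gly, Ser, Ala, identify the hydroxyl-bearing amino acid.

Ser

Serine (S), threonine (T), and tyrosine (Y) each carry a hydroxyl group on the side chain.
Of the listed options, only Ser belongs to this group.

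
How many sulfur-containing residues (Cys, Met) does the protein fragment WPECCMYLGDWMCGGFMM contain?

7

Matching residues: C4, C5, M6, M12, C13, M17, M18.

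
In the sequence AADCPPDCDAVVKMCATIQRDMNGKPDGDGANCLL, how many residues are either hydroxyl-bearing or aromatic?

Hydroxyl-bearing: S, T, Y. Aromatic: F, W, Y.
Hydroxyl-bearing residues here: T17 (1).
Aromatic residues here: none (0).
(Y belongs to both groups, but none appear in this sequence.) Total = 1 + 0 = 1.

1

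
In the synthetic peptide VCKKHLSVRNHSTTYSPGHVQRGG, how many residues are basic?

The basic amino acids are Lys (K), Arg (R), and His (H).
Matching residues: K3, K4, H5, R9, H11, H19, R22.

7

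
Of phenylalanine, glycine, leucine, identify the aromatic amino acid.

Phenylalanine (F), tryptophan (W), and tyrosine (Y) have aromatic ring side chains.
Of the listed options, only phenylalanine belongs to this group.

phenylalanine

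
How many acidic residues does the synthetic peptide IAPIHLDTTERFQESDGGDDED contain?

8

Only D (aspartate) and E (glutamate) carry a side-chain carboxylic acid.
Matching residues: D7, E10, E14, D16, D19, D20, E21, D22.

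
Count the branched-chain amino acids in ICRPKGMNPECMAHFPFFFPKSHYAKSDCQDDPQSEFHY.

1

Valine (V), leucine (L), and isoleucine (I) are the branched-chain amino acids.
Matching residues: I1.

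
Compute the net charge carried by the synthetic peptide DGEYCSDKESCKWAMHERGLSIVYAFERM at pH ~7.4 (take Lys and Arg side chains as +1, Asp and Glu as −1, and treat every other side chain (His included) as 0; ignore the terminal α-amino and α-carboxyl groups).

-2

Positive (K, R): K8, K12, R18, R28 → +4.
Negative (D, E): D1, E3, D7, E9, E17, E27 → −6.
Net charge = (+4) + (−6) = −2.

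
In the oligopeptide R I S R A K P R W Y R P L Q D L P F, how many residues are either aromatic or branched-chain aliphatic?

Aromatic: F, W, Y. Branched-chain aliphatic: I, L, V.
Aromatic residues here: W9, Y10, F18 (3).
Branched-chain aliphatic residues here: I2, L13, L16 (3).
The two groups share no amino acid, so total = 3 + 3 = 6.

6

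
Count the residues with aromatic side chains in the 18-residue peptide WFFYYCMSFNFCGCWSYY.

F, W, and Y each carry an aromatic ring on the side chain.
Matching residues: W1, F2, F3, Y4, Y5, F9, F11, W15, Y17, Y18.

10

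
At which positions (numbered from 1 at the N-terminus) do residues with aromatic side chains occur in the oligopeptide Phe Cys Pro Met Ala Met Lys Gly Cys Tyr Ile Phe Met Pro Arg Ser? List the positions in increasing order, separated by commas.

1, 10, 12

Phenylalanine (F), tryptophan (W), and tyrosine (Y) have aromatic ring side chains.
Matching residues: Phe1, Tyr10, Phe12.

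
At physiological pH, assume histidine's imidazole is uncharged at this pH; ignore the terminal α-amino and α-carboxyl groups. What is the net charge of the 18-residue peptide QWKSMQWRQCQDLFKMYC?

+2

At pH ~7.4 the Lys and Arg side chains are protonated (+1), the Asp and Glu side chains are deprotonated (−1), and with His taken as neutral all other side chains carry no charge.
Positive (K, R): K3, R8, K15 → +3.
Negative (D, E): D12 → −1.
Net charge = (+3) + (−1) = +2.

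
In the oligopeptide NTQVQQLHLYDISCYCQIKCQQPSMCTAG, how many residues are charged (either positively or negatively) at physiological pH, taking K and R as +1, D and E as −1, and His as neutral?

Charged side chains at pH ~7.4: K, R (positive); D, E (negative).
Matching residues: D11, K19.

2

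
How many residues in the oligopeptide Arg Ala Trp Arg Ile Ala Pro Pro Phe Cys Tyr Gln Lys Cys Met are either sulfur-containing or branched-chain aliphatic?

4

Sulfur-containing: C, M. Branched-chain aliphatic: I, L, V.
Sulfur-containing residues here: Cys10, Cys14, Met15 (3).
Branched-chain aliphatic residues here: Ile5 (1).
The two groups share no amino acid, so total = 3 + 1 = 4.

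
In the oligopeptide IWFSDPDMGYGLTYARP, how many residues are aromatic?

4

F, W, and Y each carry an aromatic ring on the side chain.
Matching residues: W2, F3, Y10, Y14.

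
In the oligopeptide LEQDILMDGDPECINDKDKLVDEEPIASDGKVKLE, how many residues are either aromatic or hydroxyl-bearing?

1

Aromatic: F, W, Y. Hydroxyl-bearing: S, T, Y.
Aromatic residues here: none (0).
Hydroxyl-bearing residues here: S28 (1).
(Y belongs to both groups, but none appear in this sequence.) Total = 0 + 1 = 1.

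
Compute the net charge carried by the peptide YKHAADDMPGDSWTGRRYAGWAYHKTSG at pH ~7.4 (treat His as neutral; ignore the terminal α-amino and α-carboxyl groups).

+1

At pH ~7.4 the Lys and Arg side chains are protonated (+1), the Asp and Glu side chains are deprotonated (−1), and with His taken as neutral all other side chains carry no charge.
Positive (K, R): K2, R16, R17, K25 → +4.
Negative (D, E): D6, D7, D11 → −3.
Net charge = (+4) + (−3) = +1.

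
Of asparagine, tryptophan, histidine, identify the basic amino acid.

histidine

The basic amino acids are Lys (K), Arg (R), and His (H).
Of the listed options, only histidine belongs to this group.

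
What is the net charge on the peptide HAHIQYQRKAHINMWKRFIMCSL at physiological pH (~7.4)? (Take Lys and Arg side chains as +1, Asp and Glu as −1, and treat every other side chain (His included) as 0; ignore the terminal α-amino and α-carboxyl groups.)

Positive (K, R): R8, K9, K16, R17 → +4.
Negative (D, E): none → −0.
Net charge = (+4) + (−0) = +4.

+4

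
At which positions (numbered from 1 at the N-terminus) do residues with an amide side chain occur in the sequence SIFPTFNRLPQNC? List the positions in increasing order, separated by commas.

7, 11, 12

Asparagine (N) and glutamine (Q) have uncharged amide side chains.
Matching residues: N7, Q11, N12.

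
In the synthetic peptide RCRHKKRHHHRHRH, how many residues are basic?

13

K, R, and H are the three residues with basic side chains (ε-amine, guanidinium, and imidazole respectively).
Matching residues: R1, R3, H4, K5, K6, R7, H8, H9, H10, R11, H12, R13, H14.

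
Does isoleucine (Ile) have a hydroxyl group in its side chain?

The –OH-bearing residues are Ser, Thr (aliphatic alcohols), and Tyr (phenol).
Isoleucine is not in this group.

No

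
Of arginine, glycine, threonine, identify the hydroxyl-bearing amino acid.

threonine

S, T, and Y are the three residues with a side-chain hydroxyl.
Of the listed options, only threonine belongs to this group.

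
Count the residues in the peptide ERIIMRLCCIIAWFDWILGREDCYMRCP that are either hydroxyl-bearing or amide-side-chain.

1

Hydroxyl-bearing: S, T, Y. Amide-side-chain: N, Q.
Hydroxyl-bearing residues here: Y24 (1).
Amide-side-chain residues here: none (0).
The two groups share no amino acid, so total = 1 + 0 = 1.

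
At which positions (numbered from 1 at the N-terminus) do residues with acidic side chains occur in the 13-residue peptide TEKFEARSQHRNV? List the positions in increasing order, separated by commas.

2, 5

Aspartate (D) and glutamate (E) have carboxylic-acid side chains and are the acidic amino acids.
Matching residues: E2, E5.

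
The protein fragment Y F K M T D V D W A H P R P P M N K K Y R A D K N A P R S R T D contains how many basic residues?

Lysine (K), arginine (R), and histidine (H) have basic, nitrogen-containing side chains.
Matching residues: K3, H11, R13, K18, K19, R21, K24, R28, R30.

9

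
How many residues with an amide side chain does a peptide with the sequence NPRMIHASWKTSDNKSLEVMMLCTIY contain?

Only N (asparagine) and Q (glutamine) carry a side-chain carboxamide.
Matching residues: N1, N14.

2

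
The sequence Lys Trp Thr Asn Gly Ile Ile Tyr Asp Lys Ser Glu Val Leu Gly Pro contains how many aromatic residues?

F, W, and Y each carry an aromatic ring on the side chain.
Matching residues: Trp2, Tyr8.

2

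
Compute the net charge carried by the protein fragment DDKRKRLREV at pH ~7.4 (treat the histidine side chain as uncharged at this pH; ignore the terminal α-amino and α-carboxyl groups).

The side chains ionized at physiological pH are Lys/Arg (+1) and Asp/Glu (−1); with His treated as neutral, nothing else contributes.
Positive (K, R): K3, R4, K5, R6, R8 → +5.
Negative (D, E): D1, D2, E9 → −3.
Net charge = (+5) + (−3) = +2.

+2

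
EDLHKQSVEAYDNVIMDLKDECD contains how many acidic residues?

The acidic residues are Asp (D) and Glu (E), whose side chains end in a carboxylate group.
Matching residues: E1, D2, E9, D12, D17, D20, E21, D23.

8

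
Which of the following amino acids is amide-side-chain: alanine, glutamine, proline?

Only N (asparagine) and Q (glutamine) carry a side-chain carboxamide.
Of the listed options, only glutamine belongs to this group.

glutamine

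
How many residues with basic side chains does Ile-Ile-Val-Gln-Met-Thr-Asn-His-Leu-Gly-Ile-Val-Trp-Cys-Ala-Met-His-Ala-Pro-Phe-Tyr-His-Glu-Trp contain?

The basic amino acids are Lys (K), Arg (R), and His (H).
Matching residues: His8, His17, His22.

3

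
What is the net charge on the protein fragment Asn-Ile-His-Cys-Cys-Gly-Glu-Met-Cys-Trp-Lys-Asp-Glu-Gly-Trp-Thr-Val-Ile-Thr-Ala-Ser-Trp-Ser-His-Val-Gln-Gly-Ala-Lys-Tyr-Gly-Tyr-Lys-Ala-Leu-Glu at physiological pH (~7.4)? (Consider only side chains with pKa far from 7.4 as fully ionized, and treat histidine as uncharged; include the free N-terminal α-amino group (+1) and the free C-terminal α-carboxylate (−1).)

-1

Near pH 7.4, K and R contribute +1 each, D and E contribute −1 each, and every other side chain (His included, as stated) is uncharged.
Positive (K, R): Lys11, Lys29, Lys33 → +3.
Negative (D, E): Glu7, Asp12, Glu13, Glu36 → −4.
The N-terminus (+1) and C-terminus (−1) cancel.
Net charge = (+3) + (−4) = −1.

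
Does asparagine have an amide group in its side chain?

Yes

Asparagine (N) and glutamine (Q) have uncharged amide side chains.
Asparagine is in this group.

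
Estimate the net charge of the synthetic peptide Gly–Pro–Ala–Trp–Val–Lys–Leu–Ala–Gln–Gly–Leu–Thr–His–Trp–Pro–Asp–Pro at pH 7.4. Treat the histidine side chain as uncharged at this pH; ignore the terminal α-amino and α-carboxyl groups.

The side chains ionized at physiological pH are Lys/Arg (+1) and Asp/Glu (−1); with His treated as neutral, nothing else contributes.
Positive (K, R): Lys6 → +1.
Negative (D, E): Asp16 → −1.
Net charge = (+1) + (−1) = 0.

0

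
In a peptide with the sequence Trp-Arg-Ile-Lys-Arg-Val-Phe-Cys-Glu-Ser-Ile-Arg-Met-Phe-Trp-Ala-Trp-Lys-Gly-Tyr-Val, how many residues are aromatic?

The aromatic amino acids are Phe (F, benzyl), Trp (W, indole), and Tyr (Y, phenol).
Matching residues: Trp1, Phe7, Phe14, Trp15, Trp17, Tyr20.

6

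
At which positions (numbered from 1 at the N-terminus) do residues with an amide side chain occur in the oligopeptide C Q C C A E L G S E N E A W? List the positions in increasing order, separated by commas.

2, 11

Only N (asparagine) and Q (glutamine) carry a side-chain carboxamide.
Matching residues: Q2, N11.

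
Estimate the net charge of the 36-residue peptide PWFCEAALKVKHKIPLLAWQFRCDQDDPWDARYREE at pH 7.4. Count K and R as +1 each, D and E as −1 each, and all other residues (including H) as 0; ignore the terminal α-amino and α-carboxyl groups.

-1

Positive (K, R): K9, K11, K13, R22, R32, R34 → +6.
Negative (D, E): E5, D24, D26, D27, D30, E35, E36 → −7.
Net charge = (+6) + (−7) = −1.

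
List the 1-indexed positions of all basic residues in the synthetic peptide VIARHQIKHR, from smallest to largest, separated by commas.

The basic amino acids are Lys (K), Arg (R), and His (H).
Matching residues: R4, H5, K8, H9, R10.

4, 5, 8, 9, 10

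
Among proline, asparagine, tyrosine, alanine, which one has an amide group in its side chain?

Asparagine (N) and glutamine (Q) have uncharged amide side chains.
Of the listed options, only asparagine belongs to this group.

asparagine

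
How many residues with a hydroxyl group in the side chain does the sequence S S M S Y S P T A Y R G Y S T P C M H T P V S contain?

12

S, T, and Y are the three residues with a side-chain hydroxyl.
Matching residues: S1, S2, S4, Y5, S6, T8, Y10, Y13, S14, T15, T20, S23.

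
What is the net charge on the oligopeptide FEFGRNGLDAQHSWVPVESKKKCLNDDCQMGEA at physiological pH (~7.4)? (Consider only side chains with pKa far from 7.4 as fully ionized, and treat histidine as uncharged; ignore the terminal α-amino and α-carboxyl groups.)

-2

At pH ~7.4 the Lys and Arg side chains are protonated (+1), the Asp and Glu side chains are deprotonated (−1), and with His taken as neutral all other side chains carry no charge.
Positive (K, R): R5, K20, K21, K22 → +4.
Negative (D, E): E2, D9, E18, D26, D27, E32 → −6.
Net charge = (+4) + (−6) = −2.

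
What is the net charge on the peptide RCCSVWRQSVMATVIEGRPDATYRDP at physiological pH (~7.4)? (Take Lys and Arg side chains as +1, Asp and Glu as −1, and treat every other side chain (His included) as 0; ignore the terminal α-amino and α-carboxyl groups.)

Positive (K, R): R1, R7, R18, R24 → +4.
Negative (D, E): E16, D20, D25 → −3.
Net charge = (+4) + (−3) = +1.

+1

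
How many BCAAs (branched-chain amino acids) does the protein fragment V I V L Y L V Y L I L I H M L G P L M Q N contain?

The BCAAs are Val, Leu, and Ile — aliphatic side chains with a branch point.
Matching residues: V1, I2, V3, L4, L6, V7, L9, I10, L11, I12, L15, L18.

12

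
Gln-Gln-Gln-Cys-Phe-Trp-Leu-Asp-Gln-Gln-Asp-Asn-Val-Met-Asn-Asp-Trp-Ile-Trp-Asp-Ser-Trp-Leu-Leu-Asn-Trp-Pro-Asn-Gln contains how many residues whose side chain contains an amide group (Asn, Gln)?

10

Matching residues: Gln1, Gln2, Gln3, Gln9, Gln10, Asn12, Asn15, Asn25, Asn28, Gln29.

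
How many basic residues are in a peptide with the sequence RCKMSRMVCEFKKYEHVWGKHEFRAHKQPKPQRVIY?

13

K, R, and H are the three residues with basic side chains (ε-amine, guanidinium, and imidazole respectively).
Matching residues: R1, K3, R6, K12, K13, H16, K20, H21, R24, H26, K27, K30, R33.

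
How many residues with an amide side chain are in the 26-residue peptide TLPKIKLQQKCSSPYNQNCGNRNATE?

7

The amide-side-chain residues are Asn (N) and Gln (Q).
Matching residues: Q8, Q9, N16, Q17, N18, N21, N23.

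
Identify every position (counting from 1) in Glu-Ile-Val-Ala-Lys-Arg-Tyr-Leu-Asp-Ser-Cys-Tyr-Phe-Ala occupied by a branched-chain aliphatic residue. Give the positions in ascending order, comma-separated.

The BCAAs are Val, Leu, and Ile — aliphatic side chains with a branch point.
Matching residues: Ile2, Val3, Leu8.

2, 3, 8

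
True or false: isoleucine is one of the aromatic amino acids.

F, W, and Y each carry an aromatic ring on the side chain.
Isoleucine is not in this group.

False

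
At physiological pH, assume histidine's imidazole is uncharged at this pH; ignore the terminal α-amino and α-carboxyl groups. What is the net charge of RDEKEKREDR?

0

Near pH 7.4, K and R contribute +1 each, D and E contribute −1 each, and every other side chain (His included, as stated) is uncharged.
Positive (K, R): R1, K4, K6, R7, R10 → +5.
Negative (D, E): D2, E3, E5, E8, D9 → −5.
Net charge = (+5) + (−5) = 0.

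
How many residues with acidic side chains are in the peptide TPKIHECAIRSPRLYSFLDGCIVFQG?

2

Only D (aspartate) and E (glutamate) carry a side-chain carboxylic acid.
Matching residues: E6, D19.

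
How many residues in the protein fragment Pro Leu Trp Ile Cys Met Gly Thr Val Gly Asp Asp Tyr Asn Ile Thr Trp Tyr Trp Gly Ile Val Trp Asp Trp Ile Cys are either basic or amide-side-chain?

1

Basic: H, K, R. Amide-side-chain: N, Q.
Basic residues here: none (0).
Amide-side-chain residues here: Asn14 (1).
The two groups share no amino acid, so total = 0 + 1 = 1.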